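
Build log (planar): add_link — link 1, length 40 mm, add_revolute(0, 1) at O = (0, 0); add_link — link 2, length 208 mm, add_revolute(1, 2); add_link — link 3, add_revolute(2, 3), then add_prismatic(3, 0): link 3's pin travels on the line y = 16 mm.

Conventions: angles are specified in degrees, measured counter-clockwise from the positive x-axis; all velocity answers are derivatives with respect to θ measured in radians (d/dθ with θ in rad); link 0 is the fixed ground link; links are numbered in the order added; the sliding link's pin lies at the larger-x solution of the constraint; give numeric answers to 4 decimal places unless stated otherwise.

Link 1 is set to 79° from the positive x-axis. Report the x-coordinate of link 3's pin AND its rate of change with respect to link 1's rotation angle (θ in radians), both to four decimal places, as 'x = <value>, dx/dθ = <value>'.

geometry: r = 40 mm, L = 208 mm, e = 16 mm
crank pin P = (r cos θ, r sin θ) = (7.632360, 39.265087)
h = r sin θ − e = 39.265087 − 16 = 23.265087
x = r cos θ + √(L² − h²) = 7.632360 + 206.694789 = 214.327149
dx/dθ = −r sin θ − h·r cos θ/√(L² − h²) (θ in radians; h = 23.265087) = -40.124168

x = 214.3271, dx/dθ = -40.1242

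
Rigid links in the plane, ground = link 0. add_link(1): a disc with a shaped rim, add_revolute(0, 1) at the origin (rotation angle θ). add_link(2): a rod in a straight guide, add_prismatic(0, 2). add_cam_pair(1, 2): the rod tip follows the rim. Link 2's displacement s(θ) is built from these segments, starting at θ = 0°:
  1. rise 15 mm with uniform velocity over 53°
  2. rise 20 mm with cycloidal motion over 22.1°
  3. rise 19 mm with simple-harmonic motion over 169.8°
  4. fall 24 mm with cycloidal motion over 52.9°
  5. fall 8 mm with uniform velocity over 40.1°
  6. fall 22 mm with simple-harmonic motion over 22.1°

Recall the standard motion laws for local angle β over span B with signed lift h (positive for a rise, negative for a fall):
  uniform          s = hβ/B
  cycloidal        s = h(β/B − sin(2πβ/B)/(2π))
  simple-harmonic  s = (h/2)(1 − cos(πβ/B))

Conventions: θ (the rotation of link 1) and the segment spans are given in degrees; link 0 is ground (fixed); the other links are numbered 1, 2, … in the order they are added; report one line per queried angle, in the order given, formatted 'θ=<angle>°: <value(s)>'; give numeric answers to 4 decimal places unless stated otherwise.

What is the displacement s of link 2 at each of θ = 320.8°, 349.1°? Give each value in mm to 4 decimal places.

segment 1 (0° to 53°, uniform, h = 15) is passed completely: s = 0.0000 + (15) = 15.0000
segment 2 (53° to 75.1°, cycloidal, h = 20) is passed completely: s = 15.0000 + (20) = 35.0000
segment 3 (75.1° to 244.9°, simple-harmonic, h = 19) is passed completely: s = 35.0000 + (19) = 54.0000
segment 4 (244.9° to 297.8°, cycloidal, h = -24) is passed completely: s = 54.0000 + (-24) = 30.0000
θ = 320.8° falls in segment 5 (297.8° to 337.9°, uniform, h = -8): β = 320.8 − 297.8 = 23°, B = 40.1°; Δs = -8·23/40.1 = -4.5885; s = 30.0000 − 4.5885 = 25.4115
segment 5 (297.8° to 337.9°, uniform, h = -8) is passed completely: s = 30.0000 + (-8) = 22.0000
θ = 349.1° falls in segment 6 (337.9° to 360°, simple-harmonic, h = -22): β = 349.1 − 337.9 = 11.2°, B = 22.1°; Δs = -22/2·(1 − cos(π·0.5068)) = -11.2345; s = 22.0000 − 11.2345 = 10.7655

θ=320.8°: 25.4115
θ=349.1°: 10.7655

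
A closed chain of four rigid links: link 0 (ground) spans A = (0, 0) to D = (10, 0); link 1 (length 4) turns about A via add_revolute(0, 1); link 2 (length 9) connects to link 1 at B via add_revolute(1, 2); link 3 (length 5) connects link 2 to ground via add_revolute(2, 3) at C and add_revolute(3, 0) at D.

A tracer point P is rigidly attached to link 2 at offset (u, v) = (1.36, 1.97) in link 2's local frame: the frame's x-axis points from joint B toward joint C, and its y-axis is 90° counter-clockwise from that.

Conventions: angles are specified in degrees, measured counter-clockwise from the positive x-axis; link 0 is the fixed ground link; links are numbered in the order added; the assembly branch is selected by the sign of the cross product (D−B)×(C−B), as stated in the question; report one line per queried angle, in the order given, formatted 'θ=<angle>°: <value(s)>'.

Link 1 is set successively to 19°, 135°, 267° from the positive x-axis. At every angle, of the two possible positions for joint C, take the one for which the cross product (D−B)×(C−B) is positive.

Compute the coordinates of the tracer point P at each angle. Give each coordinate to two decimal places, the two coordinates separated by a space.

A=(0,0), D=(10.00,0)
θ=19°: B = A + 4.00·(cos19°, sin19°) = (3.7821, 1.3023)
θ=19°: |BD| = 6.3528
θ=19°: circle(B,9.00) ∩ circle(D,5.00): a=7.5839, h=4.8461
θ=19°:   candidates: C₊=(12.1983,4.4908) cross=30.786; C₋=(10.2115,-4.9955) cross=-30.786
θ=19°:   branch + wants cross > 0 → take C=(12.1983,4.4908) (cross=30.786)
θ=19°: ex = (C−B)/|BC| = (0.9351,0.3543); ey = (-0.3543,0.9351)
θ=19°: P = B + 1.36·ex + 1.97·ey = (4.3559,3.6263)
θ=135°: B = A + 4.00·(cos135°, sin135°) = (-2.8284, 2.8284)
θ=135°: |BD| = 13.1365
θ=135°: circle(B,9.00) ∩ circle(D,5.00): a=8.6997, h=2.3054
θ=135°:   candidates: C₊=(6.1636,3.2066) cross=30.285; C₋=(5.1709,-1.2960) cross=-30.285
θ=135°:   branch + wants cross > 0 → take C=(6.1636,3.2066) (cross=30.285)
θ=135°: ex = (C−B)/|BC| = (0.9991,0.0420); ey = (-0.0420,0.9991)
θ=135°: P = B + 1.36·ex + 1.97·ey = (-1.5524,4.8538)
θ=267°: B = A + 4.00·(cos267°, sin267°) = (-0.2093, -3.9945)
θ=267°: |BD| = 10.9630
θ=267°: circle(B,9.00) ∩ circle(D,5.00): a=8.0355, h=4.0534
θ=267°:   candidates: C₊=(5.7969,2.7081) cross=44.437; C₋=(8.7507,-4.8414) cross=-44.437
θ=267°:   branch + wants cross > 0 → take C=(5.7969,2.7081) (cross=44.437)
θ=267°: ex = (C−B)/|BC| = (0.6674,0.7447); ey = (-0.7447,0.6674)
θ=267°: P = B + 1.36·ex + 1.97·ey = (-0.7689,-1.6670)

θ=19°: 4.36 3.63
θ=135°: -1.55 4.85
θ=267°: -0.77 -1.67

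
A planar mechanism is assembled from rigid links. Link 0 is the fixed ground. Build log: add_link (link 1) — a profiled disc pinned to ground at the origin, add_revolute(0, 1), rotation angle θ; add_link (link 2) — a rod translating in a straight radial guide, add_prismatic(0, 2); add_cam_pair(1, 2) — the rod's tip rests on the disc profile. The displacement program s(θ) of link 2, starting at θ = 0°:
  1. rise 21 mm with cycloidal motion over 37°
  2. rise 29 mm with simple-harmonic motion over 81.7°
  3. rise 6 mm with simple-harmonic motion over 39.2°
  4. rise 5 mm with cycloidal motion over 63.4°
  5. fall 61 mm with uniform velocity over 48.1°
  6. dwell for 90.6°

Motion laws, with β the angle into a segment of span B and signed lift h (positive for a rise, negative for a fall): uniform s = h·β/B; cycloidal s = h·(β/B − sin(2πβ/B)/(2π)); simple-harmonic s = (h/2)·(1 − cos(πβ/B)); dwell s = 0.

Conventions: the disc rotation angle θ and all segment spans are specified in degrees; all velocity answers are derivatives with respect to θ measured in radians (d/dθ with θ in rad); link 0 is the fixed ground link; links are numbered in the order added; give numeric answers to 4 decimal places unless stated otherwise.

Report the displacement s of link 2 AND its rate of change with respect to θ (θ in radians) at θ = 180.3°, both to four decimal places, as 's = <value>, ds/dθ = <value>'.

seg 1 [0°–37°] cycloidal, h=21: full span → s += 21 → s = 21.0000
seg 2 [37°–118.7°] simple-harmonic, h=29: full span → s += 29 → s = 50.0000
seg 3 [118.7°–157.9°] simple-harmonic, h=6: full span → s += 6 → s = 56.0000
seg 4 [157.9°–221.3°] cycloidal, h=5: θ=180.3° here. β=22.4, B=63.4. 5·(0.3533 − sin(2π·0.3533)/(2π)) = 1.1326 → s = 57.1326
velocity in seg [157.9°–221.3°] (cycloidal), θ in radians: β = 22.4° = 0.3910 rad, B = 63.4° = 1.1065 rad; ds/dθ = (h/B)(1 − cos(2πβ/B)) = (5/1.1065)(1 − cos(2π·0.3533)) = 7.250057 mm/rad

s = 57.1326, ds/dθ = 7.2501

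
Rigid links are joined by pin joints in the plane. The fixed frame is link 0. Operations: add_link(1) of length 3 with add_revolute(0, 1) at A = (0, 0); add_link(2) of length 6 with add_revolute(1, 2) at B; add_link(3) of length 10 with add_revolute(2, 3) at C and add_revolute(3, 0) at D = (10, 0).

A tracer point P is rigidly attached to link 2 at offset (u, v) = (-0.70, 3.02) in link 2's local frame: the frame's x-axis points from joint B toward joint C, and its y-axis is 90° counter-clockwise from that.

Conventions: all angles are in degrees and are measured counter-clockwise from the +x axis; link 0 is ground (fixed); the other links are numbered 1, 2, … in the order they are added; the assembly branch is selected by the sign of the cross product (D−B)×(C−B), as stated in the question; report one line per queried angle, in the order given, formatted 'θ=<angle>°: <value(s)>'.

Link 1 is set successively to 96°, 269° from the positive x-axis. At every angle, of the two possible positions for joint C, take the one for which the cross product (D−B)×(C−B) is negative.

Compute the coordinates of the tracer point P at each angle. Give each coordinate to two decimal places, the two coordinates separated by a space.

A=(0,0), D=(10.00,0)
θ=96°: B = A + 3.00·(cos96°, sin96°) = (-0.3136, 2.9836)
θ=96°: |BD| = 10.7365
θ=96°: circle(B,6.00) ∩ circle(D,10.00): a=2.3877, h=5.5044
θ=96°:   candidates: C₊=(3.5097,7.6077) cross=59.098; C₋=(0.4505,-2.9676) cross=-59.098
θ=96°:   branch - wants cross < 0 → take C=(0.4505,-2.9676) (cross=-59.098)
θ=96°: ex = (C−B)/|BC| = (0.1273,-0.9919); ey = (0.9919,0.1273)
θ=96°: P = B + -0.70·ex + 3.02·ey = (2.5927,4.0624)
θ=269°: B = A + 3.00·(cos269°, sin269°) = (-0.0524, -2.9995)
θ=269°: |BD| = 10.4903
θ=269°: circle(B,6.00) ∩ circle(D,10.00): a=2.1947, h=5.5842
θ=269°:   candidates: C₊=(0.4540,2.9790) cross=58.580; C₋=(3.6475,-7.7230) cross=-58.580
θ=269°:   branch - wants cross < 0 → take C=(3.6475,-7.7230) (cross=-58.580)
θ=269°: ex = (C−B)/|BC| = (0.6166,-0.7872); ey = (0.7872,0.6166)
θ=269°: P = B + -0.70·ex + 3.02·ey = (1.8935,-0.5862)

θ=96°: 2.59 4.06
θ=269°: 1.89 -0.59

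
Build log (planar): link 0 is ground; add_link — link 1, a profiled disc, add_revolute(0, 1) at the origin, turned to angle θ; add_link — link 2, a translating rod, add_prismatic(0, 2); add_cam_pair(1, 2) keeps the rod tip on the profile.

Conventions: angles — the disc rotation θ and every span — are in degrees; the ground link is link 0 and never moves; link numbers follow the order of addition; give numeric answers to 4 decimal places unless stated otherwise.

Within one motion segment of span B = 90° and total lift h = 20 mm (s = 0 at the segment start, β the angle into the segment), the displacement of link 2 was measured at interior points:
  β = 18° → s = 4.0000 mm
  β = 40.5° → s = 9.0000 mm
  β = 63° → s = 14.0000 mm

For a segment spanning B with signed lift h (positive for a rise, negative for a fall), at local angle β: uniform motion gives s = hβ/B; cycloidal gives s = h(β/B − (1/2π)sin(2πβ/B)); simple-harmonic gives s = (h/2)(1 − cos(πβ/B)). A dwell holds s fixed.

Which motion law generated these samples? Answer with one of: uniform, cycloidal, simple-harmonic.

candidates at β/B = r: uniform s = h·r (linear in β); cycloidal s = h·(r − sin(2πr)/(2π)); simple-harmonic s = (h/2)(1 − cos(πr))
β=18°: printed 4.0000 | uniform 4.0000, cycloidal 0.9727, simple-harmonic 1.9098
β=40.5°: printed 9.0000 | uniform 9.0000, cycloidal 8.0164, simple-harmonic 8.4357
β=63°: printed 14.0000 | uniform 14.0000, cycloidal 17.0273, simple-harmonic 15.8779
only one law matches every sample → uniform

uniform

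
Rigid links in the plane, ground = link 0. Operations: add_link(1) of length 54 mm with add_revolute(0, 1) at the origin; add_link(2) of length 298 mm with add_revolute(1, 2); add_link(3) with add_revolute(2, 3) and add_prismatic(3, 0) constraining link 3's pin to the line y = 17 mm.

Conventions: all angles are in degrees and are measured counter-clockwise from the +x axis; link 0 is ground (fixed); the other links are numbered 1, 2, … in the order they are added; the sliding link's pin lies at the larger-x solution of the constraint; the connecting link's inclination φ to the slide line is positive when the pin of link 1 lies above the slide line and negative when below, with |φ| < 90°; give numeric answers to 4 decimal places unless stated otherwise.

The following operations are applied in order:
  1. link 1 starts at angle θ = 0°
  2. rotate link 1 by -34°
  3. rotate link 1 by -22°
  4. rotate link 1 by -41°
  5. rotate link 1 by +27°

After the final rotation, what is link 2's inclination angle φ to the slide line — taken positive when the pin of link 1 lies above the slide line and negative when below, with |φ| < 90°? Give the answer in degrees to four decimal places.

geometry: r = 54 mm, L = 298 mm, e = 17 mm; θ starts at 0°
rotate link 1 by -34°: θ ← 0° -34° = -34°
rotate link 1 by -22°: θ ← -34° -22° = -56°
rotate link 1 by -41°: θ ← -56° -41° = -97°
rotate link 1 by +27°: θ ← -97° +27° = -70°
h = r sin θ − e = -50.743402 − 17 = -67.743402
sin φ = h / L = -67.743402 / 298 = -0.22732685
φ = arcsin(-0.22732685) = -13.139743°

-13.1397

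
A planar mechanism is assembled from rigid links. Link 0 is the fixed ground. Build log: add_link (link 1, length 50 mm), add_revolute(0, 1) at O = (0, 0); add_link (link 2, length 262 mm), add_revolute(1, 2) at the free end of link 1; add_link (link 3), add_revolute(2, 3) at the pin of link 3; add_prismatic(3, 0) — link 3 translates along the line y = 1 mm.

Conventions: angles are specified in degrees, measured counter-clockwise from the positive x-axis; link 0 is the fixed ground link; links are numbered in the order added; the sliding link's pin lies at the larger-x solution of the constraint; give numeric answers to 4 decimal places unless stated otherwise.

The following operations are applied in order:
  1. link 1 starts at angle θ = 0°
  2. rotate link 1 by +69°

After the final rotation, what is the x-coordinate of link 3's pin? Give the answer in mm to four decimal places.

geometry: r = 50 mm, L = 262 mm, e = 1 mm; θ starts at 0°
rotate link 1 by +69°: θ ← 0° +69° = 69°
crank pin P = (r cos θ, r sin θ) = (17.918397, 46.679021)
h = r sin θ − e = 46.679021 − 1 = 45.679021
x = r cos θ + √(L² − h²) = 17.918397 + 257.987261 = 275.905659

275.9057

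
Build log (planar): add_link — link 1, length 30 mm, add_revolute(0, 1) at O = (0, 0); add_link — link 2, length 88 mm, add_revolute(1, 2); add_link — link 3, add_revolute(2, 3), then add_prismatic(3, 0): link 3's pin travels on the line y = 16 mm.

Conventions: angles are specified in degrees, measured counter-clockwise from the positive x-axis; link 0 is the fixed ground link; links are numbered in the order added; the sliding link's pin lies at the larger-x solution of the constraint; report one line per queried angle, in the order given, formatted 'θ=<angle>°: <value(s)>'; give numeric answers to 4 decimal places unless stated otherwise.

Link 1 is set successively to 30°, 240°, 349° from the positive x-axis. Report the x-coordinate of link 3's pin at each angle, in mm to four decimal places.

geometry: r = 30 mm, L = 88 mm, e = 16 mm
θ=30°: crank pin P = (r cos θ, r sin θ) = (25.980762, 15.000000)
θ=30°: h = r sin θ − e = 15.000000 − 16 = -1.000000
θ=30°: x = r cos θ + √(L² − h²) = 25.980762 + 87.994318 = 113.975080
θ=240°: crank pin P = (r cos θ, r sin θ) = (-15.000000, -25.980762)
θ=240°: h = r sin θ − e = -25.980762 − 16 = -41.980762
θ=240°: x = r cos θ + √(L² − h²) = -15.000000 + 77.340905 = 62.340905
θ=349°: crank pin P = (r cos θ, r sin θ) = (29.448816, -5.724270)
θ=349°: h = r sin θ − e = -5.724270 − 16 = -21.724270
θ=349°: x = r cos θ + √(L² − h²) = 29.448816 + 85.276351 = 114.725167

θ=30°: 113.9751
θ=240°: 62.3409
θ=349°: 114.7252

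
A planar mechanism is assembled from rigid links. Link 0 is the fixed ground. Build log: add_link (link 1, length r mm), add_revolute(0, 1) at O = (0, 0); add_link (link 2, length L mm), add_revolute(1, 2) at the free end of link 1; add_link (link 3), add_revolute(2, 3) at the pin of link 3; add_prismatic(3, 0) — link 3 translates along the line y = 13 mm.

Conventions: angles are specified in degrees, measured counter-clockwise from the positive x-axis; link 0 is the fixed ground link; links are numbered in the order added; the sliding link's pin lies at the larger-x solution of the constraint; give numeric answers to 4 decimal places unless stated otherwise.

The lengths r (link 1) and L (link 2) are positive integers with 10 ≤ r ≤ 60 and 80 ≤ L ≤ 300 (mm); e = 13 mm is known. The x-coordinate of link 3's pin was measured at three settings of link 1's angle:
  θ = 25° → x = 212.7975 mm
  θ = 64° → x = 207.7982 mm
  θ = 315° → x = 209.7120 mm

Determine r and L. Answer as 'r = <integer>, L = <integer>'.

constraint per measurement: (x − r cos θ)² + (r sin θ − e)² = L²
subtracting the θ₁ and θ₂ equations cancels the r² and L² terms:
r = (x₁² − x₂²) / (2[(x₁cos θ₁ + e sin θ₁) − (x₂cos θ₂ + e sin θ₂)]) = 10.9999 → r = 11
L² = (x₁ − r cos θ₁)² + (r sin θ₁ − e)² = 41208.9865 → L = 203.0000 → L = 203
check at θ₃=315°: x = 209.7120 (printed 209.7120) ✓

r = 11, L = 203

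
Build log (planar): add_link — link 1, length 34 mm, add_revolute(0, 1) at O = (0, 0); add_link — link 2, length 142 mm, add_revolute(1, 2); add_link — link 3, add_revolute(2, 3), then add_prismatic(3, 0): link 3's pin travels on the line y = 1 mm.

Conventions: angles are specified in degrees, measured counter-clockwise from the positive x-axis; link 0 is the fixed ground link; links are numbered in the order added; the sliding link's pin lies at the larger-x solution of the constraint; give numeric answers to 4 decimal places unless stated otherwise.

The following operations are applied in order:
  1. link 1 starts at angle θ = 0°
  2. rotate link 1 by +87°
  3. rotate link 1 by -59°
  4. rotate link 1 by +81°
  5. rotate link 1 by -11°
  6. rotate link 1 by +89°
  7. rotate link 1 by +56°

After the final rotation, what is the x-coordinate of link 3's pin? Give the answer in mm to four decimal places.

geometry: r = 34 mm, L = 142 mm, e = 1 mm; θ starts at 0°
rotate link 1 by +87°: θ ← 0° +87° = 87°
rotate link 1 by -59°: θ ← 87° -59° = 28°
rotate link 1 by +81°: θ ← 28° +81° = 109°
rotate link 1 by -11°: θ ← 109° -11° = 98°
rotate link 1 by +89°: θ ← 98° +89° = 187°
rotate link 1 by +56°: θ ← 187° +56° = 243°
crank pin P = (r cos θ, r sin θ) = (-15.435677, -30.294222)
h = r sin θ − e = -30.294222 − 1 = -31.294222
x = r cos θ + √(L² − h²) = -15.435677 + 138.508742 = 123.073065

123.0731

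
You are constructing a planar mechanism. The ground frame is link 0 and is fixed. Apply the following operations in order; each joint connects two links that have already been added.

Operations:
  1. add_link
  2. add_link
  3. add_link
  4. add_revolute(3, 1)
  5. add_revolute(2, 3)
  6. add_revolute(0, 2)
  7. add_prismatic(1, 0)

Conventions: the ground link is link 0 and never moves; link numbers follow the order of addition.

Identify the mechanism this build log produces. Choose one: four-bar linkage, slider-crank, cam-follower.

links: 4 (incl. ground); joints: 3 revolute, 1 prismatic, 0 higher (cam) pair, forming one closed loop
4 links, 3 revolutes + 1 prismatic in one loop → slider-crank

slider-crank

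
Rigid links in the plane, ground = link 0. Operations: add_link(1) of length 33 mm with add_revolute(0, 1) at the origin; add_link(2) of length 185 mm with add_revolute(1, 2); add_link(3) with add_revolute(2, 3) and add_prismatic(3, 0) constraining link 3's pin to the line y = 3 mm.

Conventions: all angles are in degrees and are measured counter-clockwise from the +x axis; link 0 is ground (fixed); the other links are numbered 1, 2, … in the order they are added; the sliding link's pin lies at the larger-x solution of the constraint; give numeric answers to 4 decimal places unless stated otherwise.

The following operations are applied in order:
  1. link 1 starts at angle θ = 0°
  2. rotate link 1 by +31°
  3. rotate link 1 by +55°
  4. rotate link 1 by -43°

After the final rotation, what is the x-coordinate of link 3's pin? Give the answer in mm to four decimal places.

geometry: r = 33 mm, L = 185 mm, e = 3 mm; θ starts at 0°
rotate link 1 by +31°: θ ← 0° +31° = 31°
rotate link 1 by +55°: θ ← 31° +55° = 86°
rotate link 1 by -43°: θ ← 86° -43° = 43°
crank pin P = (r cos θ, r sin θ) = (24.134672, 22.505946)
h = r sin θ − e = 22.505946 − 3 = 19.505946
x = r cos θ + √(L² − h²) = 24.134672 + 183.968796 = 208.103469

208.1035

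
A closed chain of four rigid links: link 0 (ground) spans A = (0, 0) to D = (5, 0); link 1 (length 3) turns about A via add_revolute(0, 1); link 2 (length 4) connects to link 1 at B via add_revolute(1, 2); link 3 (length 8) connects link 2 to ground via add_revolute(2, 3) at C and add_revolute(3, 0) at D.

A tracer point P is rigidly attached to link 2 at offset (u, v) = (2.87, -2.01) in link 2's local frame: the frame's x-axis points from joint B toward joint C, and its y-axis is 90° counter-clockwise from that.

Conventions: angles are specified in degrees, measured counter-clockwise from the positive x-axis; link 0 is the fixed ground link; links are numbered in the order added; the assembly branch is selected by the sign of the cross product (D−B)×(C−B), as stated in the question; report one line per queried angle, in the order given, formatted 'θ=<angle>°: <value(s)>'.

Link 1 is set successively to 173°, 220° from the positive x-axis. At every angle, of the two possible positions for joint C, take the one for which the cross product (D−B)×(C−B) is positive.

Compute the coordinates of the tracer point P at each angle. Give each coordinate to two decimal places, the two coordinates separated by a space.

A=(0,0), D=(5.00,0)
θ=173°: B = A + 3.00·(cos173°, sin173°) = (-2.9776, 0.3656)
θ=173°: |BD| = 7.9860
θ=173°: circle(B,4.00) ∩ circle(D,8.00): a=0.9878, h=3.8761
θ=173°:   candidates: C₊=(-1.8135,4.1924) cross=30.955; C₋=(-2.1684,-3.5517) cross=-30.955
θ=173°:   branch + wants cross > 0 → take C=(-1.8135,4.1924) (cross=30.955)
θ=173°: ex = (C−B)/|BC| = (0.2910,0.9567); ey = (-0.9567,0.2910)
θ=173°: P = B + 2.87·ex + -2.01·ey = (-0.2194,2.5264)
θ=220°: B = A + 3.00·(cos220°, sin220°) = (-2.2981, -1.9284)
θ=220°: |BD| = 7.5486
θ=220°: circle(B,4.00) ∩ circle(D,8.00): a=0.5949, h=3.9555
θ=220°:   candidates: C₊=(-2.7334,2.0479) cross=29.859; C₋=(-0.7125,-5.6007) cross=-29.859
θ=220°:   branch + wants cross > 0 → take C=(-2.7334,2.0479) (cross=29.859)
θ=220°: ex = (C−B)/|BC| = (-0.1088,0.9941); ey = (-0.9941,-0.1088)
θ=220°: P = B + 2.87·ex + -2.01·ey = (-0.6124,1.1433)

θ=173°: -0.22 2.53
θ=220°: -0.61 1.14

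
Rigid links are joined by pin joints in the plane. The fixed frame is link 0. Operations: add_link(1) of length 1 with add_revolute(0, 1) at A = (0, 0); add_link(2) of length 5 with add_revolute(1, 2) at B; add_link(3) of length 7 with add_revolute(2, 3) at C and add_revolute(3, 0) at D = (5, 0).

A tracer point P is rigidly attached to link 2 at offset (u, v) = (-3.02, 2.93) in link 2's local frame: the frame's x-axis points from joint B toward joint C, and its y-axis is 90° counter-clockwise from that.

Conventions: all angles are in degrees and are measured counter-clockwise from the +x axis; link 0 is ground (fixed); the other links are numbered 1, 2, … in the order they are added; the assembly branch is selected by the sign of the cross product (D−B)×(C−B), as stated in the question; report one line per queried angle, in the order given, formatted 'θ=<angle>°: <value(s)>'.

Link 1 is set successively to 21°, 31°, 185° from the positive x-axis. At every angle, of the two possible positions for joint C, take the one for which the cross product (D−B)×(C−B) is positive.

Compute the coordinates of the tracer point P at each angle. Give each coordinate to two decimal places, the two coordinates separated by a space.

A=(0,0), D=(5.00,0)
θ=21°: B = A + 1.00·(cos21°, sin21°) = (0.9336, 0.3584)
θ=21°: |BD| = 4.0822
θ=21°: circle(B,5.00) ∩ circle(D,7.00): a=-0.8985, h=4.9186
θ=21°:   candidates: C₊=(0.4703,5.3369) cross=20.079; C₋=(-0.3933,-4.4624) cross=-20.079
θ=21°:   branch + wants cross > 0 → take C=(0.4703,5.3369) (cross=20.079)
θ=21°: ex = (C−B)/|BC| = (-0.0927,0.9957); ey = (-0.9957,-0.0927)
θ=21°: P = B + -3.02·ex + 2.93·ey = (-1.7040,-2.9201)
θ=31°: B = A + 1.00·(cos31°, sin31°) = (0.8572, 0.5150)
θ=31°: |BD| = 4.1747
θ=31°: circle(B,5.00) ∩ circle(D,7.00): a=-0.7871, h=4.9377
θ=31°:   candidates: C₊=(0.6853,5.5121) cross=20.613; C₋=(-0.5331,-4.2878) cross=-20.613
θ=31°:   branch + wants cross > 0 → take C=(0.6853,5.5121) (cross=20.613)
θ=31°: ex = (C−B)/|BC| = (-0.0344,0.9994); ey = (-0.9994,-0.0344)
θ=31°: P = B + -3.02·ex + 2.93·ey = (-1.9673,-2.6039)
θ=185°: B = A + 1.00·(cos185°, sin185°) = (-0.9962, -0.0872)
θ=185°: |BD| = 5.9968
θ=185°: circle(B,5.00) ∩ circle(D,7.00): a=0.9974, h=4.8995
θ=185°:   candidates: C₊=(-0.0702,4.8263) cross=29.382; C₋=(0.0723,-4.9717) cross=-29.382
θ=185°:   branch + wants cross > 0 → take C=(-0.0702,4.8263) (cross=29.382)
θ=185°: ex = (C−B)/|BC| = (0.1852,0.9827); ey = (-0.9827,0.1852)
θ=185°: P = B + -3.02·ex + 2.93·ey = (-4.4348,-2.5122)

θ=21°: -1.70 -2.92
θ=31°: -1.97 -2.60
θ=185°: -4.43 -2.51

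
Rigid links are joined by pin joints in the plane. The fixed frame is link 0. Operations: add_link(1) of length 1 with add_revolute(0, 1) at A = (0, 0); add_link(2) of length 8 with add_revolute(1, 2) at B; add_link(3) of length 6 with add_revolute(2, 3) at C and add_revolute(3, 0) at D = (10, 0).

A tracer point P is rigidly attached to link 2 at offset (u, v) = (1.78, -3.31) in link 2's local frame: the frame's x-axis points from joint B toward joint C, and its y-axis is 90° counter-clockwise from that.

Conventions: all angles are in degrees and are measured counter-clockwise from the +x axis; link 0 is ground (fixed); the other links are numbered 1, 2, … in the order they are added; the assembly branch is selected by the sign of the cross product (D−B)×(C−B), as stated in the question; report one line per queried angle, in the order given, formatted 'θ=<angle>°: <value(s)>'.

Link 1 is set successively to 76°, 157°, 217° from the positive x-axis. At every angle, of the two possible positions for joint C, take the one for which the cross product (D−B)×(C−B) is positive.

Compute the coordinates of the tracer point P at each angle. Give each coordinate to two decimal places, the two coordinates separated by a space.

A=(0,0), D=(10.00,0)
θ=76°: B = A + 1.00·(cos76°, sin76°) = (0.2419, 0.9703)
θ=76°: |BD| = 9.8062
θ=76°: circle(B,8.00) ∩ circle(D,6.00): a=6.3308, h=4.8909
θ=76°:   candidates: C₊=(7.0256,5.2108) cross=47.962; C₋=(6.0577,-4.5231) cross=-47.962
θ=76°:   branch + wants cross > 0 → take C=(7.0256,5.2108) (cross=47.962)
θ=76°: ex = (C−B)/|BC| = (0.8480,0.5301); ey = (-0.5301,0.8480)
θ=76°: P = B + 1.78·ex + -3.31·ey = (3.5058,-0.8929)
θ=157°: B = A + 1.00·(cos157°, sin157°) = (-0.9205, 0.3907)
θ=157°: |BD| = 10.9275
θ=157°: circle(B,8.00) ∩ circle(D,6.00): a=6.7449, h=4.3019
θ=157°:   candidates: C₊=(5.9739,4.4487) cross=47.009; C₋=(5.6663,-4.1496) cross=-47.009
θ=157°:   branch + wants cross > 0 → take C=(5.9739,4.4487) (cross=47.009)
θ=157°: ex = (C−B)/|BC| = (0.8618,0.5072); ey = (-0.5072,0.8618)
θ=157°: P = B + 1.78·ex + -3.31·ey = (2.2925,-1.5589)
θ=217°: B = A + 1.00·(cos217°, sin217°) = (-0.7986, -0.6018)
θ=217°: |BD| = 10.8154
θ=217°: circle(B,8.00) ∩ circle(D,6.00): a=6.7021, h=4.3682
θ=217°:   candidates: C₊=(5.6501,4.1326) cross=47.244; C₋=(6.1362,-4.5903) cross=-47.244
θ=217°:   branch + wants cross > 0 → take C=(5.6501,4.1326) (cross=47.244)
θ=217°: ex = (C−B)/|BC| = (0.8061,0.5918); ey = (-0.5918,0.8061)
θ=217°: P = B + 1.78·ex + -3.31·ey = (2.5950,-2.2166)

θ=76°: 3.51 -0.89
θ=157°: 2.29 -1.56
θ=217°: 2.60 -2.22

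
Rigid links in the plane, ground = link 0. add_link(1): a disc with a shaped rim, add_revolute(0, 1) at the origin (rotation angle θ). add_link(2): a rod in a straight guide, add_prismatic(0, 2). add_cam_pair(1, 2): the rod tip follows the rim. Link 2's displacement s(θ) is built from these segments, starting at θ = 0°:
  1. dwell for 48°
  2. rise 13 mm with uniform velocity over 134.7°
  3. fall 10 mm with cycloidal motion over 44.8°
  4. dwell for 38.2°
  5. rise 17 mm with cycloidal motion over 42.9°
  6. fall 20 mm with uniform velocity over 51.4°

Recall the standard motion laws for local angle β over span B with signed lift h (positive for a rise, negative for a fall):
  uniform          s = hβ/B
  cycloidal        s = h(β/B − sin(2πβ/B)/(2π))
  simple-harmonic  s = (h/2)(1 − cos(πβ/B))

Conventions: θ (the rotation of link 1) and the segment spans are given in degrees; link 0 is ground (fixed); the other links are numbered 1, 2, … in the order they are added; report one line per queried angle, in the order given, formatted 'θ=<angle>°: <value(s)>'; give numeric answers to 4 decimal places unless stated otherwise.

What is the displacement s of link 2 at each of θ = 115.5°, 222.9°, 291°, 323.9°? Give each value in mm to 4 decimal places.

segment 1 (0° to 48°, dwell): s unchanged at 0.0000
θ = 115.5° falls in segment 2 (48° to 182.7°, uniform, h = 13): β = 115.5 − 48 = 67.5°, B = 134.7°; Δs = 13·67.5/134.7 = 6.5145; s = 0.0000 + 6.5145 = 6.5145
segment 2 (48° to 182.7°, uniform, h = 13) is passed completely: s = 0.0000 + (13) = 13.0000
θ = 222.9° falls in segment 3 (182.7° to 227.5°, cycloidal, h = -10): β = 222.9 − 182.7 = 40.2°, B = 44.8°; Δs = -10·(0.8973 − sin(2π·0.8973)/(2π)) = -9.9302; s = 13.0000 − 9.9302 = 3.0698
segment 3 (182.7° to 227.5°, cycloidal, h = -10) is passed completely: s = 13.0000 + (-10) = 3.0000
segment 4 (227.5° to 265.7°, dwell): s unchanged at 3.0000
θ = 291° falls in segment 5 (265.7° to 308.6°, cycloidal, h = 17): β = 291 − 265.7 = 25.3°, B = 42.9°; Δs = 17·(0.5897 − sin(2π·0.5897)/(2π)) = 11.4717; s = 3.0000 + 11.4717 = 14.4717
segment 5 (265.7° to 308.6°, cycloidal, h = 17) is passed completely: s = 3.0000 + (17) = 20.0000
θ = 323.9° falls in segment 6 (308.6° to 360°, uniform, h = -20): β = 323.9 − 308.6 = 15.3°, B = 51.4°; Δs = -20·15.3/51.4 = -5.9533; s = 20.0000 − 5.9533 = 14.0467

θ=115.5°: 6.5145
θ=222.9°: 3.0698
θ=291°: 14.4717
θ=323.9°: 14.0467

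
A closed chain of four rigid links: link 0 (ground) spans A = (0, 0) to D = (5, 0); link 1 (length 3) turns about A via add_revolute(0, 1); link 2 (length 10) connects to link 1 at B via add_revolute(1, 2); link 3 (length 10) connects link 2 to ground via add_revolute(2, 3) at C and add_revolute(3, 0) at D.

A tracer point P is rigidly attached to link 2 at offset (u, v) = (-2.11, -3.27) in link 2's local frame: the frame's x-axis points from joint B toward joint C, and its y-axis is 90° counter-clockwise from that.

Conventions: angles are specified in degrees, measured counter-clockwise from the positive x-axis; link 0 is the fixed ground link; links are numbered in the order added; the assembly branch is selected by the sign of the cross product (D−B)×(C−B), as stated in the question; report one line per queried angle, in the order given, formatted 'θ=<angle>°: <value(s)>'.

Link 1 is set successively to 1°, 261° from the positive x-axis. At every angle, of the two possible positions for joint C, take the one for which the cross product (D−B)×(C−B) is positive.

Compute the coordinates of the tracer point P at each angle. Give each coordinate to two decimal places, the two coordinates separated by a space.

A=(0,0), D=(5.00,0)
θ=1°: B = A + 3.00·(cos1°, sin1°) = (2.9995, 0.0524)
θ=1°: |BD| = 2.0011
θ=1°: circle(B,10.00) ∩ circle(D,10.00): a=1.0006, h=9.9498
θ=1°:   candidates: C₊=(4.2601,9.9726) cross=19.911; C₋=(3.7394,-9.9202) cross=-19.911
θ=1°:   branch + wants cross > 0 → take C=(4.2601,9.9726) (cross=19.911)
θ=1°: ex = (C−B)/|BC| = (0.1261,0.9920); ey = (-0.9920,0.1261)
θ=1°: P = B + -2.11·ex + -3.27·ey = (5.9775,-2.4530)
θ=261°: B = A + 3.00·(cos261°, sin261°) = (-0.4693, -2.9631)
θ=261°: |BD| = 6.2204
θ=261°: circle(B,10.00) ∩ circle(D,10.00): a=3.1102, h=9.5040
θ=261°:   candidates: C₊=(-2.2619,6.8750) cross=59.119; C₋=(6.7926,-9.8380) cross=-59.119
θ=261°:   branch + wants cross > 0 → take C=(-2.2619,6.8750) (cross=59.119)
θ=261°: ex = (C−B)/|BC| = (-0.1793,0.9838); ey = (-0.9838,-0.1793)
θ=261°: P = B + -2.11·ex + -3.27·ey = (3.1260,-4.4527)

θ=1°: 5.98 -2.45
θ=261°: 3.13 -4.45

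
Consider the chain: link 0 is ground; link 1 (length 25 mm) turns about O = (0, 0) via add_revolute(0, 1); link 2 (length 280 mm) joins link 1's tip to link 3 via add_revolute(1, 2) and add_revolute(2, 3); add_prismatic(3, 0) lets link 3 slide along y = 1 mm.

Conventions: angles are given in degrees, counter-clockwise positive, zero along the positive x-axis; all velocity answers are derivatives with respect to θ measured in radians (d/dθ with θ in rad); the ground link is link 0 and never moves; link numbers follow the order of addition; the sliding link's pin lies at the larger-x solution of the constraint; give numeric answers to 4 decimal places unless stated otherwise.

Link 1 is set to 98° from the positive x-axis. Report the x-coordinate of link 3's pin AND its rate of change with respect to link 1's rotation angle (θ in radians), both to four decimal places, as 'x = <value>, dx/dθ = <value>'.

geometry: r = 25 mm, L = 280 mm, e = 1 mm
crank pin P = (r cos θ, r sin θ) = (-3.479328, 24.756702)
h = r sin θ − e = 24.756702 − 1 = 23.756702
x = r cos θ + √(L² − h²) = -3.479328 + 278.990357 = 275.511029
dx/dθ = −r sin θ − h·r cos θ/√(L² − h²) (θ in radians; h = 23.756702) = -24.460429

x = 275.5110, dx/dθ = -24.4604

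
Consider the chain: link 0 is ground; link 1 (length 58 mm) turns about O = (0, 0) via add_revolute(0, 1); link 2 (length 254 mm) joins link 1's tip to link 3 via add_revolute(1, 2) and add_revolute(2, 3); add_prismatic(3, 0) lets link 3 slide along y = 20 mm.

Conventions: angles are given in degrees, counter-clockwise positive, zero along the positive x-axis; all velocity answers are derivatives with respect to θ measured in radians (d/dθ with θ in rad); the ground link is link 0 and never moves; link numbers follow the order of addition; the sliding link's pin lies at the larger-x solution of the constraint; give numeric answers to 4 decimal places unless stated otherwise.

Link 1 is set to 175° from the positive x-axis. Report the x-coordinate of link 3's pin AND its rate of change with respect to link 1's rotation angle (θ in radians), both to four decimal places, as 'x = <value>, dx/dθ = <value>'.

geometry: r = 58 mm, L = 254 mm, e = 20 mm
crank pin P = (r cos θ, r sin θ) = (-57.779292, 5.055033)
h = r sin θ − e = 5.055033 − 20 = -14.944967
x = r cos θ + √(L² − h²) = -57.779292 + 253.559949 = 195.780657
dx/dθ = −r sin θ − h·r cos θ/√(L² − h²) (θ in radians; h = -14.944967) = -8.460577

x = 195.7807, dx/dθ = -8.4606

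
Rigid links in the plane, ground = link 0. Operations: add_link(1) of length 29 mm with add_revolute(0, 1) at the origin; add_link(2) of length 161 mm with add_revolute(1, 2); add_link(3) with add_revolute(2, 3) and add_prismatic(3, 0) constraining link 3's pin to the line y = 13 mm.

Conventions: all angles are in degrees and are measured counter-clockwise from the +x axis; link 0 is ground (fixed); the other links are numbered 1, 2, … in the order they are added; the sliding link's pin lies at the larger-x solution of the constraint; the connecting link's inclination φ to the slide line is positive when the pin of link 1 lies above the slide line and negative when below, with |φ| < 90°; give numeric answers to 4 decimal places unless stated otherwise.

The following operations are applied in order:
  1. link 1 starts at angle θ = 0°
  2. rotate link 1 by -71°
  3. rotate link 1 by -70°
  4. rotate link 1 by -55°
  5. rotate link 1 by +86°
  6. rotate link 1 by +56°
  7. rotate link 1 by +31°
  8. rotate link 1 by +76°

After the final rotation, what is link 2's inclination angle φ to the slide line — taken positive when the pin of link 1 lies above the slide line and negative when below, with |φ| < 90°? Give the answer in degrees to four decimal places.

geometry: r = 29 mm, L = 161 mm, e = 13 mm; θ starts at 0°
rotate link 1 by -71°: θ ← 0° -71° = -71°
rotate link 1 by -70°: θ ← -71° -70° = -141°
rotate link 1 by -55°: θ ← -141° -55° = -196°
rotate link 1 by +86°: θ ← -196° +86° = -110°
rotate link 1 by +56°: θ ← -110° +56° = -54°
rotate link 1 by +31°: θ ← -54° +31° = -23°
rotate link 1 by +76°: θ ← -23° +76° = 53°
h = r sin θ − e = 23.160430 − 13 = 10.160430
sin φ = h / L = 10.160430 / 161 = 0.06310826
φ = arcsin(0.06310826) = 3.618241°

3.6182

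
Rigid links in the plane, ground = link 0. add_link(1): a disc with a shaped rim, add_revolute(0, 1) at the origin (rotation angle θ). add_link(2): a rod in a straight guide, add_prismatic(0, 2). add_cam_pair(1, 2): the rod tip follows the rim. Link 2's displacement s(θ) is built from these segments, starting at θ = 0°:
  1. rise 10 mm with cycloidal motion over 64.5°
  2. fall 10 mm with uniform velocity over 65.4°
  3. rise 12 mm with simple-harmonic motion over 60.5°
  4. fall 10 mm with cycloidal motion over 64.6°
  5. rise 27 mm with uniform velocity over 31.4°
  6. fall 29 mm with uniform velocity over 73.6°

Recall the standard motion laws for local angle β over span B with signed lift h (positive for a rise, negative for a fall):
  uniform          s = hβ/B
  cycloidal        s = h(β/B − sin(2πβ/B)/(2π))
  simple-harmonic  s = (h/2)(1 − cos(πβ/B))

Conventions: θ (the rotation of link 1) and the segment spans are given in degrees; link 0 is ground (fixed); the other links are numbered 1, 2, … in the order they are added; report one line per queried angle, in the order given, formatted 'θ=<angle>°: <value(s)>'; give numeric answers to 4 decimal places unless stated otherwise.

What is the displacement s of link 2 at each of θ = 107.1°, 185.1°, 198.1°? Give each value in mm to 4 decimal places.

segment 1 (0° to 64.5°, cycloidal, h = 10) is passed completely: s = 0.0000 + (10) = 10.0000
θ = 107.1° falls in segment 2 (64.5° to 129.9°, uniform, h = -10): β = 107.1 − 64.5 = 42.6°, B = 65.4°; Δs = -10·42.6/65.4 = -6.5138; s = 10.0000 − 6.5138 = 3.4862
segment 2 (64.5° to 129.9°, uniform, h = -10) is passed completely: s = 10.0000 + (-10) = 0.0000
θ = 185.1° falls in segment 3 (129.9° to 190.4°, simple-harmonic, h = 12): β = 185.1 − 129.9 = 55.2°, B = 60.5°; Δs = 12/2·(1 − cos(π·0.9124)) = 11.7742; s = 0.0000 + 11.7742 = 11.7742
segment 3 (129.9° to 190.4°, simple-harmonic, h = 12) is passed completely: s = 0.0000 + (12) = 12.0000
θ = 198.1° falls in segment 4 (190.4° to 255°, cycloidal, h = -10): β = 198.1 − 190.4 = 7.7°, B = 64.6°; Δs = -10·(0.1192 − sin(2π·0.1192)/(2π)) = -0.1083; s = 12.0000 − 0.1083 = 11.8917

θ=107.1°: 3.4862
θ=185.1°: 11.7742
θ=198.1°: 11.8917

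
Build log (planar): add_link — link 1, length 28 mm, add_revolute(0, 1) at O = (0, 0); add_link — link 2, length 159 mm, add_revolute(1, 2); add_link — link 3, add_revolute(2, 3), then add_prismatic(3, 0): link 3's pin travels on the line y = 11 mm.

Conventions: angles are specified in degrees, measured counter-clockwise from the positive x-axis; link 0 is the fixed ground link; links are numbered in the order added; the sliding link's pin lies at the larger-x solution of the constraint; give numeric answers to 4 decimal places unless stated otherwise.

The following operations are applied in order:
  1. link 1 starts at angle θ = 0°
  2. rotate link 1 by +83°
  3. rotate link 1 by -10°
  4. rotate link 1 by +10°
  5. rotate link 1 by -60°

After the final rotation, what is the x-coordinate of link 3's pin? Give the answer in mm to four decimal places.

geometry: r = 28 mm, L = 159 mm, e = 11 mm; θ starts at 0°
rotate link 1 by +83°: θ ← 0° +83° = 83°
rotate link 1 by -10°: θ ← 83° -10° = 73°
rotate link 1 by +10°: θ ← 73° +10° = 83°
rotate link 1 by -60°: θ ← 83° -60° = 23°
crank pin P = (r cos θ, r sin θ) = (25.774136, 10.940472)
h = r sin θ − e = 10.940472 − 11 = -0.059528
x = r cos θ + √(L² − h²) = 25.774136 + 158.999989 = 184.774125

184.7741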